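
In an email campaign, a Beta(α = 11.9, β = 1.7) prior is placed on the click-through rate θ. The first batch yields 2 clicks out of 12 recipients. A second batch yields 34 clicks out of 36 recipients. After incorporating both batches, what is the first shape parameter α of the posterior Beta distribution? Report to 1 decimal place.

The Beta prior is conjugate to a Binomial/Bernoulli likelihood; the update adds successes to α and failures to β.
After batch 1: Beta(11.9+2, 1.7+10) = Beta(13.9, 11.7).
After batch 2: Beta(13.9+34, 11.7+2) = Beta(47.9, 13.7).
Posterior α = 47.9.

47.9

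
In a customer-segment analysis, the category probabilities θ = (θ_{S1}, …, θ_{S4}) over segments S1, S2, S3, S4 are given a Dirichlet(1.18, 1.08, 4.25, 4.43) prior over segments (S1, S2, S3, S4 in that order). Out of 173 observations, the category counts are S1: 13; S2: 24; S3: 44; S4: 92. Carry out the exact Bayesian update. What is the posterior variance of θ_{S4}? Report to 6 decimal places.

0.001349

The Dirichlet prior is conjugate to the Multinomial likelihood: each posterior αⱼ = prior αⱼ + observed count nⱼ.
Posterior concentration: (14.18, 25.08, 48.25, 96.43), total = 183.94.
Var[θ_j] = α_j(Σα−α_j)/((Σα)²(Σα+1)) = 96.43·87.51/(183.94²·184.94) = 0.001349.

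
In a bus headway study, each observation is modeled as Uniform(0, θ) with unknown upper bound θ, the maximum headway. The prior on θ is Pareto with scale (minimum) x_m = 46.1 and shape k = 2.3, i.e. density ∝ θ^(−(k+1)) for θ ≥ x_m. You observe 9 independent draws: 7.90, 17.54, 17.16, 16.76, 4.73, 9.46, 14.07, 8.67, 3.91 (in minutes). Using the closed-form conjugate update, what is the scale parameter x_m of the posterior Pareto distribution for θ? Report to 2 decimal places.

46.10

A Pareto(scale x_m, shape k) prior on the upper bound θ of Uniform(0, θ) is conjugate: posterior is Pareto(max(x_m, max xᵢ), k + n).
Sample maximum = 17.54; prior scale x_m = 46.1 → posterior scale = max = 46.10.
Posterior shape = 2.3 + 9 = 11.3.
Posterior scale x_m = 46.10.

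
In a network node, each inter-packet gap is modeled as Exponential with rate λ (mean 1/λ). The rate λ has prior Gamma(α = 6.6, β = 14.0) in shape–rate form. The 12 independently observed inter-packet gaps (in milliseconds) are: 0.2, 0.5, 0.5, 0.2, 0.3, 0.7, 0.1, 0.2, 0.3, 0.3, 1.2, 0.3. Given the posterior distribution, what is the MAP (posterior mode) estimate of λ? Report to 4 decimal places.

0.9362

With a Gamma(shape α, rate β) prior on the exponential rate λ, the posterior after n observations with total T = Σxᵢ is Gamma(α+n, β+T).
Sum of observations T = 4.8 milliseconds; n = 12.
Posterior: Gamma(6.6+12, 14.0+4.8) = Gamma(18.6, 18.8).
Mode = (α−1)/β = 0.9362.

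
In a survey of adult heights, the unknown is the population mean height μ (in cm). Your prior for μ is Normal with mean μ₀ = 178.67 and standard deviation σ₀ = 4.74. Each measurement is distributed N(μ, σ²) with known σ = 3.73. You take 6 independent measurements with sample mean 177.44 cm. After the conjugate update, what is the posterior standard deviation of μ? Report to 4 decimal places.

1.4498

For Normal data with known variance σ², a Normal(μ₀, σ₀²) prior on μ is conjugate. Posterior precision = 1/σ₀² + n/σ²; posterior mean is the precision-weighted average of μ₀ and x̄.
σ₀² = 4.74² = 22.4676, σ² = 3.73² = 13.9129; σ² + n·σ₀² = 13.9129 + 6·22.4676 = 148.7185.
Posterior precision = 1/σ₀² + n/σ² = 1/22.4676 + 6/13.9129 = (σ² + n·σ₀²)/(σ₀²σ²) = 148.7185/(22.4676·13.9129); posterior variance σₙ² = σ₀²σ²/(σ² + n·σ₀²) = 22.4676·13.9129/148.7185 = 2.101887.
Posterior SD = √σₙ² = √(22.4676·13.9129/148.7185) = 1.4498.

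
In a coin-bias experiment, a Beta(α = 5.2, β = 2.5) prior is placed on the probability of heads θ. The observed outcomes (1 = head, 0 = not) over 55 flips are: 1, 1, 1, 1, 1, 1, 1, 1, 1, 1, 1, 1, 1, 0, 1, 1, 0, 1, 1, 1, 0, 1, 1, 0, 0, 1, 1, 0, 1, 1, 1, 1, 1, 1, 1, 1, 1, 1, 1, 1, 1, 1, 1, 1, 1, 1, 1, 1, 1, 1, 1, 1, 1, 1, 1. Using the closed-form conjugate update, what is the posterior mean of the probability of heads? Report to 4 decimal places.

The Beta prior is conjugate to a Binomial/Bernoulli likelihood; the update adds successes to α and failures to β.
Posterior: Beta(α+k, β+n−k) = Beta(5.2+49, 2.5+6) = Beta(54.2, 8.5).
Posterior mean = α/(α+β) = 54.2/62.7 = 0.8644.

0.8644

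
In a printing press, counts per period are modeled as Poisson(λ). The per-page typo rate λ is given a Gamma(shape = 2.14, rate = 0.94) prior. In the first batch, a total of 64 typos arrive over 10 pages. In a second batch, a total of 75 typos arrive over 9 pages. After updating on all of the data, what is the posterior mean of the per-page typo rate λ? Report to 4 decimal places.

With a Gamma(shape α, rate β) prior, the Poisson likelihood is conjugate: the posterior is Gamma(α + ΣXᵢ, β + n).
After batch 1: Gamma(α+S, β+n) = Gamma(2.14+64, 0.94+10) = Gamma(66.14, 10.94).
After batch 2: Gamma(α+S, β+n) = Gamma(66.14+75, 10.94+9) = Gamma(141.14, 19.94).
Posterior mean = α/β = 141.14/19.94 = 7.0782.

7.0782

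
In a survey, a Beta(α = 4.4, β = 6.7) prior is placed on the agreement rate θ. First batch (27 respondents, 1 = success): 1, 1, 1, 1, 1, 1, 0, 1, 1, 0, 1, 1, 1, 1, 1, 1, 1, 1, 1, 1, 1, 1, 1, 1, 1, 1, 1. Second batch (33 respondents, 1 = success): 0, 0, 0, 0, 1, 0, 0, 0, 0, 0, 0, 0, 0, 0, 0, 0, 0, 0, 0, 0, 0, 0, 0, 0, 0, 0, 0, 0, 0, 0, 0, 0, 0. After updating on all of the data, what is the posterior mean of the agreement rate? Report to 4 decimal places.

The Beta prior is conjugate to a Binomial/Bernoulli likelihood; the update adds successes to α and failures to β.
After batch 1: Beta(4.4+25, 6.7+2) = Beta(29.4, 8.7).
After batch 2: Beta(29.4+1, 8.7+32) = Beta(30.4, 40.7).
Posterior mean = α/(α+β) = 30.4/71.1 = 0.4276.

0.4276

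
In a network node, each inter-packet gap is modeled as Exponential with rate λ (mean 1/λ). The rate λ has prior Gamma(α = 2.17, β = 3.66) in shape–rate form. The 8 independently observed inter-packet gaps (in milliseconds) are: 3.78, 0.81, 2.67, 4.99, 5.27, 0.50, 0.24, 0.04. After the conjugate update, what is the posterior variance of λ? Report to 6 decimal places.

0.021089

With a Gamma(shape α, rate β) prior on the exponential rate λ, the posterior after n observations with total T = Σxᵢ is Gamma(α+n, β+T).
Sum of observations T = 18.30 milliseconds; n = 8.
Posterior: Gamma(2.17+8, 3.66+18.30) = Gamma(10.17, 21.96).
Var = α/β² = 0.021089.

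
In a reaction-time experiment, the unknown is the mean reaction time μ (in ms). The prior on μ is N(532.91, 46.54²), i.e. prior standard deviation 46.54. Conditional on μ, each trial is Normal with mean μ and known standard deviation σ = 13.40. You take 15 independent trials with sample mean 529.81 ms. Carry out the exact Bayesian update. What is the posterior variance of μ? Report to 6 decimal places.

For Normal data with known variance σ², a Normal(μ₀, σ₀²) prior on μ is conjugate. Posterior precision = 1/σ₀² + n/σ²; posterior mean is the precision-weighted average of μ₀ and x̄.
σ₀² = 46.54² = 2165.9716, σ² = 13.40² = 179.56; σ² + n·σ₀² = 179.56 + 15·2165.9716 = 32669.134.
Posterior precision = 1/σ₀² + n/σ² = 1/2165.9716 + 15/179.56 = (σ² + n·σ₀²)/(σ₀²σ²) = 32669.134/(2165.9716·179.56); posterior variance σₙ² = σ₀²σ²/(σ² + n·σ₀²) = 2165.9716·179.56/32669.134 = 11.904872.

11.904872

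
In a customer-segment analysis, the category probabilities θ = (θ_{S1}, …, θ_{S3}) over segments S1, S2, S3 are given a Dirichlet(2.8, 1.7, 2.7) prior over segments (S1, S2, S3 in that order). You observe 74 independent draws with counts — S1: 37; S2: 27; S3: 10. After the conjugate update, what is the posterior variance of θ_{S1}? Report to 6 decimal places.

The Dirichlet prior is conjugate to the Multinomial likelihood: each posterior αⱼ = prior αⱼ + observed count nⱼ.
Posterior concentration: (39.8, 28.7, 12.7), total = 81.2.
Var[θ_j] = α_j(Σα−α_j)/((Σα)²(Σα+1)) = 39.8·41.4/(81.2²·82.2) = 0.003040.

0.003040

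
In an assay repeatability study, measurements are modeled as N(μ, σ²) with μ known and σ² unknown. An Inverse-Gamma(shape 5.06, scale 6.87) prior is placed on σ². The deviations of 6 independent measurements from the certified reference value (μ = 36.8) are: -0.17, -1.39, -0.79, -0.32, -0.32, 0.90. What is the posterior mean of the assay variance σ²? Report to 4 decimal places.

1.2280

With known mean μ and an Inverse-Gamma(α, β) prior on σ², the Normal likelihood is conjugate: posterior is Inv-Gamma(α + n/2, β + Σ(xᵢ−μ)²/2).
Σ(xᵢ−μ)² = (-0.17)² + (-1.39)² + (-0.79)² + (-0.32)² + (-0.32)² + (0.90)² = 3.5999.
Posterior: Inv-Gamma(5.06 + 6/2, 6.87 + 3.5999/2) = Inv-Gamma(8.06, 8.66995).
E[σ²|data] = β/(α−1) = 8.66995/7.06 = 1.2280.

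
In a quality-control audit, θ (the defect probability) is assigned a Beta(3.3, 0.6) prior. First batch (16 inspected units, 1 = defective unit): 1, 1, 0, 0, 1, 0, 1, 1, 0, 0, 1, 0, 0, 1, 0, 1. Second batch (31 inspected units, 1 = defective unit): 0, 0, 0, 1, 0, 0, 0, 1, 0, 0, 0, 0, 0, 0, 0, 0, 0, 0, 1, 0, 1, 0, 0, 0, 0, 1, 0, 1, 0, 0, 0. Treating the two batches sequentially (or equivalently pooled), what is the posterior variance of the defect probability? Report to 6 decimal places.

0.004323

The Beta prior is conjugate to a Binomial/Bernoulli likelihood; the update adds successes to α and failures to β.
After batch 1: Beta(3.3+8, 0.6+8) = Beta(11.3, 8.6).
After batch 2: Beta(11.3+6, 8.6+25) = Beta(17.3, 33.6).
Var = αβ/((α+β)²(α+β+1)) = 17.3·33.6/(50.9²·51.9) = 0.004323.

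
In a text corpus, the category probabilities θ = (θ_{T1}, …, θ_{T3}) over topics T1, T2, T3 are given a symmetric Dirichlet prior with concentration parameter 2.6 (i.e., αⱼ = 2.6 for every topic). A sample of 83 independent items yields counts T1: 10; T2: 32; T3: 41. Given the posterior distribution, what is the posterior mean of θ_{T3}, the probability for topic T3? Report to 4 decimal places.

0.4802

The Dirichlet prior is conjugate to the Multinomial likelihood: each posterior αⱼ = prior αⱼ + observed count nⱼ.
Posterior concentration: (12.6, 34.6, 43.6), total = 90.8.
E[θ_{T3}|data] = α_{T3}/Σα = 43.6/90.8 = 0.4802.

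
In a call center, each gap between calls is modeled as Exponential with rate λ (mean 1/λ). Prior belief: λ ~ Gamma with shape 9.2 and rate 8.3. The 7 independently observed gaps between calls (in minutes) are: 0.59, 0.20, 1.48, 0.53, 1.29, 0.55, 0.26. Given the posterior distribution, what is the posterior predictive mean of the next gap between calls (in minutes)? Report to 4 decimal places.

With a Gamma(shape α, rate β) prior on the exponential rate λ, the posterior after n observations with total T = Σxᵢ is Gamma(α+n, β+T).
Sum of observations T = 4.90 minutes; n = 7.
Posterior: Gamma(9.2+7, 8.3+4.90) = Gamma(16.2, 13.20).
The predictive distribution for the next observation is Lomax; its mean is β/(α−1) = 13.20/15.2 = 0.8684.

0.8684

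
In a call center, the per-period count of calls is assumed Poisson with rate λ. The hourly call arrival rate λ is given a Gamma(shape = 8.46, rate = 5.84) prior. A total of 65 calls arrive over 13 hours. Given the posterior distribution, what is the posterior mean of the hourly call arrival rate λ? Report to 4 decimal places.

With a Gamma(shape α, rate β) prior, the Poisson likelihood is conjugate: the posterior is Gamma(α + ΣXᵢ, β + n).
Posterior: Gamma(α+S, β+n) = Gamma(8.46+65, 5.84+13) = Gamma(73.46, 18.84).
Posterior mean = α/β = 73.46/18.84 = 3.8992.

3.8992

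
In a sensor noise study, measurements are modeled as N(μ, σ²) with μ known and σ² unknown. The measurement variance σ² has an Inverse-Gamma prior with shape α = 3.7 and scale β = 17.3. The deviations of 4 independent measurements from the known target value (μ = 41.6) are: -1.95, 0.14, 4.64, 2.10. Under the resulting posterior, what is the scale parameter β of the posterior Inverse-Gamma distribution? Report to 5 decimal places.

32.18085

With known mean μ and an Inverse-Gamma(α, β) prior on σ², the Normal likelihood is conjugate: posterior is Inv-Gamma(α + n/2, β + Σ(xᵢ−μ)²/2).
Σ(xᵢ−μ)² = (-1.95)² + (0.14)² + (4.64)² + (2.10)² = 29.7617.
Posterior: Inv-Gamma(3.7 + 4/2, 17.3 + 29.7617/2) = Inv-Gamma(5.70, 32.18085).
Posterior β = 32.18085.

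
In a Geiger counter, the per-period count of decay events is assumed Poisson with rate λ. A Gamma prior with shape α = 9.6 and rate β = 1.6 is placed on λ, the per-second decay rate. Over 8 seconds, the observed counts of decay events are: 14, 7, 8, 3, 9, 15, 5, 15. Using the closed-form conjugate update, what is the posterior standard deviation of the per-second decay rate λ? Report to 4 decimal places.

With a Gamma(shape α, rate β) prior, the Poisson likelihood is conjugate: the posterior is Gamma(α + ΣXᵢ, β + n).
Sum of counts S = 76 over n = 8 seconds.
Posterior: Gamma(α+S, β+n) = Gamma(9.6+76, 1.6+8) = Gamma(85.6, 9.6).
SD = √α/β = √85.6/9.6 = 0.9638.

0.9638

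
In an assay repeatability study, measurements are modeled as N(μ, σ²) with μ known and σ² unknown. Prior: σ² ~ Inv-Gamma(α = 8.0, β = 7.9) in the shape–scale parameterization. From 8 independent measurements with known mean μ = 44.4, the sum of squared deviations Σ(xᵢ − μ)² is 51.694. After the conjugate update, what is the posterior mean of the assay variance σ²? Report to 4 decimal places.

3.0679

With known mean μ and an Inverse-Gamma(α, β) prior on σ², the Normal likelihood is conjugate: posterior is Inv-Gamma(α + n/2, β + Σ(xᵢ−μ)²/2).
Posterior: Inv-Gamma(8.0 + 8/2, 7.9 + 51.694/2) = Inv-Gamma(12.00, 33.7470).
E[σ²|data] = β/(α−1) = 33.7470/11.00 = 3.0679.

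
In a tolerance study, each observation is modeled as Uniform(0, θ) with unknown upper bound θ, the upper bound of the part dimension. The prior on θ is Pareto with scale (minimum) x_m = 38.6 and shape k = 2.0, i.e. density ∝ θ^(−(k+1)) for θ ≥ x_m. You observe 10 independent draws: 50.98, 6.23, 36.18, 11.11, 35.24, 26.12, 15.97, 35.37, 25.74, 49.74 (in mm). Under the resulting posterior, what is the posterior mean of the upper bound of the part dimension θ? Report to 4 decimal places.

A Pareto(scale x_m, shape k) prior on the upper bound θ of Uniform(0, θ) is conjugate: posterior is Pareto(max(x_m, max xᵢ), k + n).
Sample maximum = 50.98; prior scale x_m = 38.6 → posterior scale = max = 50.98.
Posterior shape = 2.0 + 10 = 12.0.
E[θ|data] = k·x_m/(k−1) = 12.0·50.98/11.0 = 55.6145.

55.6145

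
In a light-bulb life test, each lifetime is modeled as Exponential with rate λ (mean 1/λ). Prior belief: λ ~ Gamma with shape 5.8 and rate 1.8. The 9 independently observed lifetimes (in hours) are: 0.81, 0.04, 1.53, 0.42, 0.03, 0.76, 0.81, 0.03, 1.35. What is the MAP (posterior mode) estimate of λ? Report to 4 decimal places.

1.8206

With a Gamma(shape α, rate β) prior on the exponential rate λ, the posterior after n observations with total T = Σxᵢ is Gamma(α+n, β+T).
Sum of observations T = 5.78 hours; n = 9.
Posterior: Gamma(5.8+9, 1.8+5.78) = Gamma(14.8, 7.58).
Mode = (α−1)/β = 1.8206.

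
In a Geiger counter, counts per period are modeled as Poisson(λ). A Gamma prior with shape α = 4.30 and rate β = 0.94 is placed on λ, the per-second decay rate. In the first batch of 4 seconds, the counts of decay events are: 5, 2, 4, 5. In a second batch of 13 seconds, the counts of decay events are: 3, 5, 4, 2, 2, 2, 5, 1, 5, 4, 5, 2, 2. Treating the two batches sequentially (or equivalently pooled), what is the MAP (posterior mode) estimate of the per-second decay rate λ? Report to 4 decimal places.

With a Gamma(shape α, rate β) prior, the Poisson likelihood is conjugate: the posterior is Gamma(α + ΣXᵢ, β + n).
Batch 1: sum of counts S = 16 over n = 4 seconds.
After batch 1: Gamma(α+S, β+n) = Gamma(4.30+16, 0.94+4) = Gamma(20.30, 4.94).
Batch 2: sum of counts S = 42 over n = 13 seconds.
After batch 2: Gamma(α+S, β+n) = Gamma(20.30+42, 4.94+13) = Gamma(62.30, 17.94).
Mode of Gamma(α,β) for α≥1 is (α−1)/β = 61.30/17.94 = 3.4169.

3.4169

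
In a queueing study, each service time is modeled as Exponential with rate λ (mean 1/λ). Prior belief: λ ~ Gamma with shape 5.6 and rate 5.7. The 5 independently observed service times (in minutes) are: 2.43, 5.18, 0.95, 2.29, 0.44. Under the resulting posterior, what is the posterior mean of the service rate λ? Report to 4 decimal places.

0.6239

With a Gamma(shape α, rate β) prior on the exponential rate λ, the posterior after n observations with total T = Σxᵢ is Gamma(α+n, β+T).
Sum of observations T = 11.29 minutes; n = 5.
Posterior: Gamma(5.6+5, 5.7+11.29) = Gamma(10.6, 16.99).
Posterior mean of λ = α/β = 10.6/16.99 = 0.6239.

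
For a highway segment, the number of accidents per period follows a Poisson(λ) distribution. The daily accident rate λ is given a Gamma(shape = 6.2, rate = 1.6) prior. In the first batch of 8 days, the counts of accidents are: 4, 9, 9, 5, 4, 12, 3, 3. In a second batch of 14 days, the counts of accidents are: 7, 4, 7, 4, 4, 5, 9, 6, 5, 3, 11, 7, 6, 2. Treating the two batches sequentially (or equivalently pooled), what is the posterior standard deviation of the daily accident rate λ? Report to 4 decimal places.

0.4927

With a Gamma(shape α, rate β) prior, the Poisson likelihood is conjugate: the posterior is Gamma(α + ΣXᵢ, β + n).
Batch 1: sum of counts S = 49 over n = 8 days.
After batch 1: Gamma(α+S, β+n) = Gamma(6.2+49, 1.6+8) = Gamma(55.2, 9.6).
Batch 2: sum of counts S = 80 over n = 14 days.
After batch 2: Gamma(α+S, β+n) = Gamma(55.2+80, 9.6+14) = Gamma(135.2, 23.6).
SD = √α/β = √135.2/23.6 = 0.4927.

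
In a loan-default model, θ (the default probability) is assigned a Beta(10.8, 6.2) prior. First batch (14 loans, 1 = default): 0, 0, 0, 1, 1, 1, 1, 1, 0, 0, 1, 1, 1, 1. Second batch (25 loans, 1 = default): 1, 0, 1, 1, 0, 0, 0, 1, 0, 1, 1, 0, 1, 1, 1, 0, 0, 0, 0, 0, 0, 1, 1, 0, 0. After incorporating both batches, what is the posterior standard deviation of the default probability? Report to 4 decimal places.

0.0659

The Beta prior is conjugate to a Binomial/Bernoulli likelihood; the update adds successes to α and failures to β.
After batch 1: Beta(10.8+9, 6.2+5) = Beta(19.8, 11.2).
After batch 2: Beta(19.8+11, 11.2+14) = Beta(30.8, 25.2).
Var = αβ/((α+β)²(α+β+1)) = 30.8·25.2/(56.0²·57.0) = 0.00434211; SD = √0.00434211 = 0.0659.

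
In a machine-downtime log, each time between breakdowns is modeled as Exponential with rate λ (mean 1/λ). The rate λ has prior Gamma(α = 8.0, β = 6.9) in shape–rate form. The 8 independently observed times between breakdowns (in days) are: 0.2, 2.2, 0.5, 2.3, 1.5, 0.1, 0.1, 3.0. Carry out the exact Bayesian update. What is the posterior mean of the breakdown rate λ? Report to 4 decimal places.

0.9524

With a Gamma(shape α, rate β) prior on the exponential rate λ, the posterior after n observations with total T = Σxᵢ is Gamma(α+n, β+T).
Sum of observations T = 9.9 days; n = 8.
Posterior: Gamma(8.0+8, 6.9+9.9) = Gamma(16.0, 16.8).
Posterior mean of λ = α/β = 16.0/16.8 = 0.9524.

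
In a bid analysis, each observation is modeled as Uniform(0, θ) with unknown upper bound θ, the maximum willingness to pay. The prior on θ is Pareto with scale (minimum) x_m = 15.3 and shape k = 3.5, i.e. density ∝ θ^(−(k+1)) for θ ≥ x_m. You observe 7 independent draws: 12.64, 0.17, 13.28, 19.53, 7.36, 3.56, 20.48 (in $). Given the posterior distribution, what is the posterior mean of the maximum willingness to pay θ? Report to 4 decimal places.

22.6358

A Pareto(scale x_m, shape k) prior on the upper bound θ of Uniform(0, θ) is conjugate: posterior is Pareto(max(x_m, max xᵢ), k + n).
Sample maximum = 20.48; prior scale x_m = 15.3 → posterior scale = max = 20.48.
Posterior shape = 3.5 + 7 = 10.5.
E[θ|data] = k·x_m/(k−1) = 10.5·20.48/9.5 = 22.6358.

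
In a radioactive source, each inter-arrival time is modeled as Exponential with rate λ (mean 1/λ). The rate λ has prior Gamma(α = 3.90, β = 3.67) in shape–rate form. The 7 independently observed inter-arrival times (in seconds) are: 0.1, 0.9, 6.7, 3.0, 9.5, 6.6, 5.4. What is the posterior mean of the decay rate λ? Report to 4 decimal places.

With a Gamma(shape α, rate β) prior on the exponential rate λ, the posterior after n observations with total T = Σxᵢ is Gamma(α+n, β+T).
Sum of observations T = 32.2 seconds; n = 7.
Posterior: Gamma(3.90+7, 3.67+32.2) = Gamma(10.90, 35.87).
Posterior mean of λ = α/β = 10.90/35.87 = 0.3039.

0.3039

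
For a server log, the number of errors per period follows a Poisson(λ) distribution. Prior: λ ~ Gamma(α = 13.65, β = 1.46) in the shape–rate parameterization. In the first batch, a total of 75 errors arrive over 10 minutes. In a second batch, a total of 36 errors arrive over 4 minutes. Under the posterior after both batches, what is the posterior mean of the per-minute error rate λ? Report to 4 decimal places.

With a Gamma(shape α, rate β) prior, the Poisson likelihood is conjugate: the posterior is Gamma(α + ΣXᵢ, β + n).
After batch 1: Gamma(α+S, β+n) = Gamma(13.65+75, 1.46+10) = Gamma(88.65, 11.46).
After batch 2: Gamma(α+S, β+n) = Gamma(88.65+36, 11.46+4) = Gamma(124.65, 15.46).
Posterior mean = α/β = 124.65/15.46 = 8.0627.

8.0627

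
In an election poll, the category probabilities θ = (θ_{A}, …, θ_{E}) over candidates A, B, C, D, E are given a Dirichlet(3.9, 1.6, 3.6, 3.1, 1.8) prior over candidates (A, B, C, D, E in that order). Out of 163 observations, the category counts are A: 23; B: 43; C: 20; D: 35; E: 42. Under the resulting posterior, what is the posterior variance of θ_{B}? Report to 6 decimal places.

The Dirichlet prior is conjugate to the Multinomial likelihood: each posterior αⱼ = prior αⱼ + observed count nⱼ.
Posterior concentration: (26.9, 44.6, 23.6, 38.1, 43.8), total = 177.0.
Var[θ_j] = α_j(Σα−α_j)/((Σα)²(Σα+1)) = 44.6·132.4/(177.0²·178.0) = 0.001059.

0.001059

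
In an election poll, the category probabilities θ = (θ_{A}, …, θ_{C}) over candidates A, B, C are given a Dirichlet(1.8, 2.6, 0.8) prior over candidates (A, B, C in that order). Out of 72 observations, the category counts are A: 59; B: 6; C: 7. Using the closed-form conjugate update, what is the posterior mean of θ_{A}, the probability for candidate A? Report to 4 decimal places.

0.7876

The Dirichlet prior is conjugate to the Multinomial likelihood: each posterior αⱼ = prior αⱼ + observed count nⱼ.
Posterior concentration: (60.8, 8.6, 7.8), total = 77.2.
E[θ_{A}|data] = α_{A}/Σα = 60.8/77.2 = 0.7876.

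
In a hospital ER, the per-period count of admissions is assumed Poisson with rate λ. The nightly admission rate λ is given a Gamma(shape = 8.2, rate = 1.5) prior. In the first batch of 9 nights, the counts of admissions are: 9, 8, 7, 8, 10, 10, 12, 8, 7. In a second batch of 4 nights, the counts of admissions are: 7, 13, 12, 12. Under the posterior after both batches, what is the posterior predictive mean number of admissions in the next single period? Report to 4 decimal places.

With a Gamma(shape α, rate β) prior, the Poisson likelihood is conjugate: the posterior is Gamma(α + ΣXᵢ, β + n).
Batch 1: sum of counts S = 79 over n = 9 nights.
After batch 1: Gamma(α+S, β+n) = Gamma(8.2+79, 1.5+9) = Gamma(87.2, 10.5).
Batch 2: sum of counts S = 44 over n = 4 nights.
After batch 2: Gamma(α+S, β+n) = Gamma(87.2+44, 10.5+4) = Gamma(131.2, 14.5).
The predictive distribution for one future period is NegBinom with mean α/β = 9.0483.

9.0483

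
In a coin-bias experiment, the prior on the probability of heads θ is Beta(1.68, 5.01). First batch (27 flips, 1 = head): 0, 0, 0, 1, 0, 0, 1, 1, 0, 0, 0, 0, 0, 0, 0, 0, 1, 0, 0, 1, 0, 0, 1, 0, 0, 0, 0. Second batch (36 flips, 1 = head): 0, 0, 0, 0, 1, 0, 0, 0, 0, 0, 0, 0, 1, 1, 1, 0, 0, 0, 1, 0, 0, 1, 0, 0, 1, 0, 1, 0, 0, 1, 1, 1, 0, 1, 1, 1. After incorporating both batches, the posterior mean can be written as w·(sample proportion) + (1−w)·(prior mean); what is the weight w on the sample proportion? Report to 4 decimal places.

The Beta prior is conjugate to a Binomial/Bernoulli likelihood; the update adds successes to α and failures to β.
Total number of flips: n = 27 + 36 = 63.
Posterior mean = (α₀+k)/(α₀+β₀+n) = [n/(α₀+β₀+n)]·(k/n) + [(α₀+β₀)/(α₀+β₀+n)]·α₀/(α₀+β₀), so only n and the prior enter the weight.
The weight on the data is w = n/(α₀+β₀+n) = 63/(1.68+5.01+63) = 63/69.69 = 0.9040.

0.9040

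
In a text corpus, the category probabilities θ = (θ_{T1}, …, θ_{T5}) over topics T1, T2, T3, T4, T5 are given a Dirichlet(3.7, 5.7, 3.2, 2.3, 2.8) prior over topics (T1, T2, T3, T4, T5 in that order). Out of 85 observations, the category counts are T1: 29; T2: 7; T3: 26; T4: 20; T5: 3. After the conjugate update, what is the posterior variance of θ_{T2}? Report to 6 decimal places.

The Dirichlet prior is conjugate to the Multinomial likelihood: each posterior αⱼ = prior αⱼ + observed count nⱼ.
Posterior concentration: (32.7, 12.7, 29.2, 22.3, 5.8), total = 102.7.
Var[θ_j] = α_j(Σα−α_j)/((Σα)²(Σα+1)) = 12.7·90.0/(102.7²·103.7) = 0.001045.

0.001045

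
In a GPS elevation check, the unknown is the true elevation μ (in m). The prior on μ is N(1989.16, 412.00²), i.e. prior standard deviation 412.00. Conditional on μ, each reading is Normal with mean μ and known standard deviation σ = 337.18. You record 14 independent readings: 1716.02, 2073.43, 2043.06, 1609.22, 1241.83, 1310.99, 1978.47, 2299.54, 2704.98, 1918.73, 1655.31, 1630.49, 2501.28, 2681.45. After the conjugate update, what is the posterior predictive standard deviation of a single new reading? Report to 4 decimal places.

348.4829

For Normal data with known variance σ², a Normal(μ₀, σ₀²) prior on μ is conjugate. Posterior precision = 1/σ₀² + n/σ²; posterior mean is the precision-weighted average of μ₀ and x̄.
σ₀² = 412.00² = 169744, σ² = 337.18² = 113690.3524; σ² + n·σ₀² = 113690.3524 + 14·169744 = 2490106.3524.
Posterior precision = 1/σ₀² + n/σ² = 1/169744 + 14/113690.3524 = (σ² + n·σ₀²)/(σ₀²σ²) = 2490106.3524/(169744·113690.3524); posterior variance σₙ² = σ₀²σ²/(σ² + n·σ₀²) = 169744·113690.3524/2490106.3524 = 7749.972269.
Predictive variance for one new observation = σₙ² + σ² = 169744·113690.3524/2490106.3524 + 113690.3524 = σ²·(σ₀² + 2490106.3524)/2490106.3524 = 113690.3524·2659850.3524/2490106.3524 = 121440.324669; SD = √(113690.3524·2659850.3524/2490106.3524) = 348.4829.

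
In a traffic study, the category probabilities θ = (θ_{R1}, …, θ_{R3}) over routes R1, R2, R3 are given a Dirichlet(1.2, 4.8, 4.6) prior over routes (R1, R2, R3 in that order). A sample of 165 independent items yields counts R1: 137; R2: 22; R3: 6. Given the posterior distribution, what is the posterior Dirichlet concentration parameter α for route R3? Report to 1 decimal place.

The Dirichlet prior is conjugate to the Multinomial likelihood: each posterior αⱼ = prior αⱼ + observed count nⱼ.
Posterior concentration: (138.2, 26.8, 10.6), total = 175.6.
α_{R3} = 4.6 + 6 = 10.6.

10.6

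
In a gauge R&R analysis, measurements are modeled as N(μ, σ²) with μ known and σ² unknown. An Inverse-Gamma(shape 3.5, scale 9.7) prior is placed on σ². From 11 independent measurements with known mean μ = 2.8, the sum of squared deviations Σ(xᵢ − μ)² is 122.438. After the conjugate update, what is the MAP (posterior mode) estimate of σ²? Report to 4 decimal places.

With known mean μ and an Inverse-Gamma(α, β) prior on σ², the Normal likelihood is conjugate: posterior is Inv-Gamma(α + n/2, β + Σ(xᵢ−μ)²/2).
Posterior: Inv-Gamma(3.5 + 11/2, 9.7 + 122.438/2) = Inv-Gamma(9.00, 70.9190).
Mode = β/(α+1) = 70.9190/10.00 = 7.0919.

7.0919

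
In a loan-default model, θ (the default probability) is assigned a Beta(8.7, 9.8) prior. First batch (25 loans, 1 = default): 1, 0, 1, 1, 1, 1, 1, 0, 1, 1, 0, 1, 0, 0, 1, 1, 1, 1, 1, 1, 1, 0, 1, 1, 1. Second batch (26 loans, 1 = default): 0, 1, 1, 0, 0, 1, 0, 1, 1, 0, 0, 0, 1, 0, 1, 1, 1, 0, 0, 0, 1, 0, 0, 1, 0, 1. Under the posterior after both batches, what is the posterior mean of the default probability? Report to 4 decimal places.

The Beta prior is conjugate to a Binomial/Bernoulli likelihood; the update adds successes to α and failures to β.
After batch 1: Beta(8.7+19, 9.8+6) = Beta(27.7, 15.8).
After batch 2: Beta(27.7+12, 15.8+14) = Beta(39.7, 29.8).
Posterior mean = α/(α+β) = 39.7/69.5 = 0.5712.

0.5712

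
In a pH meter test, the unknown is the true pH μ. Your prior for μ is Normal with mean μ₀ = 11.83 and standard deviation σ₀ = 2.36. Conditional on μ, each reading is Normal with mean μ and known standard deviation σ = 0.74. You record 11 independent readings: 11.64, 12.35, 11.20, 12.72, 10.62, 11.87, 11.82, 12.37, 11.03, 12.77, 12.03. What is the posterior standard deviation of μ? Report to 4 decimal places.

0.2221

For Normal data with known variance σ², a Normal(μ₀, σ₀²) prior on μ is conjugate. Posterior precision = 1/σ₀² + n/σ²; posterior mean is the precision-weighted average of μ₀ and x̄.
σ₀² = 2.36² = 5.5696, σ² = 0.74² = 0.5476; σ² + n·σ₀² = 0.5476 + 11·5.5696 = 61.8132.
Posterior precision = 1/σ₀² + n/σ² = 1/5.5696 + 11/0.5476 = (σ² + n·σ₀²)/(σ₀²σ²) = 61.8132/(5.5696·0.5476); posterior variance σₙ² = σ₀²σ²/(σ² + n·σ₀²) = 5.5696·0.5476/61.8132 = 0.049341.
Posterior SD = √σₙ² = √(5.5696·0.5476/61.8132) = 0.2221.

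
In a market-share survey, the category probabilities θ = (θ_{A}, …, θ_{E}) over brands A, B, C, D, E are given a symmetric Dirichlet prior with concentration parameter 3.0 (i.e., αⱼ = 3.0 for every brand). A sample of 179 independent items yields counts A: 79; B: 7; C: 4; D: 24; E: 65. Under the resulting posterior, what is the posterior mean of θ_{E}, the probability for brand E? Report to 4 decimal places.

The Dirichlet prior is conjugate to the Multinomial likelihood: each posterior αⱼ = prior αⱼ + observed count nⱼ.
Posterior concentration: (82.0, 10.0, 7.0, 27.0, 68.0), total = 194.0.
E[θ_{E}|data] = α_{E}/Σα = 68.0/194.0 = 0.3505.

0.3505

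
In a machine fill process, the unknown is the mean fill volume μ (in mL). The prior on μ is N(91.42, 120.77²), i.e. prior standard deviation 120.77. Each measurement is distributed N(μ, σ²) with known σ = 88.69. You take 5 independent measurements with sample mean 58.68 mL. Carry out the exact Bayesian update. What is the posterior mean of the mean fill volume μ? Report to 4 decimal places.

61.8675

For Normal data with known variance σ², a Normal(μ₀, σ₀²) prior on μ is conjugate. Posterior precision = 1/σ₀² + n/σ²; posterior mean is the precision-weighted average of μ₀ and x̄.
n·x̄ = 5·58.68 = 293.4.
σ₀² = 120.77² = 14585.3929, σ² = 88.69² = 7865.9161; σ² + n·σ₀² = 7865.9161 + 5·14585.3929 = 80792.8806.
Posterior mean = (μ₀/σ₀² + n·x̄/σ²)/(1/σ₀² + n/σ²) = (σ²·μ₀ + σ₀²·n·x̄)/(σ² + n·σ₀²) = (7865.9161·91.42 + 14585.3929·293.4)/80792.8806 = 4998456.326722/80792.8806 = 61.8675.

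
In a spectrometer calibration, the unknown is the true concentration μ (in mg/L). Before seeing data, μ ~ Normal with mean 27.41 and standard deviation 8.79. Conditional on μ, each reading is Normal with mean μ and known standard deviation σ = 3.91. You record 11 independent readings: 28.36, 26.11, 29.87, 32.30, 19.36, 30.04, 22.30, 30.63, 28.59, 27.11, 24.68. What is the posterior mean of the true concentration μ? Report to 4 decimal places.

27.2171

For Normal data with known variance σ², a Normal(μ₀, σ₀²) prior on μ is conjugate. Posterior precision = 1/σ₀² + n/σ²; posterior mean is the precision-weighted average of μ₀ and x̄.
Σxᵢ = 28.36 + 26.11 + 29.87 + 32.30 + 19.36 + 30.04 + 22.30 + 30.63 + 28.59 + 27.11 + 24.68 = 299.35, so n·x̄ = 299.35.
σ₀² = 8.79² = 77.2641, σ² = 3.91² = 15.2881; σ² + n·σ₀² = 15.2881 + 11·77.2641 = 865.1932.
Posterior mean = (μ₀/σ₀² + n·x̄/σ²)/(1/σ₀² + n/σ²) = (σ²·μ₀ + σ₀²·n·x̄)/(σ² + n·σ₀²) = (15.2881·27.41 + 77.2641·299.35)/865.1932 = 23548.055156/865.1932 = 27.2171.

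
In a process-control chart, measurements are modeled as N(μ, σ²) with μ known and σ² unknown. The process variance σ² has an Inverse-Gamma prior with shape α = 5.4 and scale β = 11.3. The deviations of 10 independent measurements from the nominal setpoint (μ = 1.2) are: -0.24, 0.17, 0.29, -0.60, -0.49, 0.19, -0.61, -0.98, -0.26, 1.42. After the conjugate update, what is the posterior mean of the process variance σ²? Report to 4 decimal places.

1.4268

With known mean μ and an Inverse-Gamma(α, β) prior on σ², the Normal likelihood is conjugate: posterior is Inv-Gamma(α + n/2, β + Σ(xᵢ−μ)²/2).
Σ(xᵢ−μ)² = (-0.24)² + (0.17)² + (0.29)² + (-0.60)² + (-0.49)² + (0.19)² + (-0.61)² + (-0.98)² + (-0.26)² + (1.42)² = 4.2233.
Posterior: Inv-Gamma(5.4 + 10/2, 11.3 + 4.2233/2) = Inv-Gamma(10.40, 13.41165).
E[σ²|data] = β/(α−1) = 13.41165/9.40 = 1.4268.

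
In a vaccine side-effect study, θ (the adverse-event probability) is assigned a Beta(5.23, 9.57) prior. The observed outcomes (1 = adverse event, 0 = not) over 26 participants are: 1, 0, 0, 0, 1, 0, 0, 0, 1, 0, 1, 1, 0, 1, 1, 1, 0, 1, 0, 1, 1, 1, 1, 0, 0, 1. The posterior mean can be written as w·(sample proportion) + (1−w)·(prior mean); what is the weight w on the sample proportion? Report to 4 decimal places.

0.6373

The Beta prior is conjugate to a Binomial/Bernoulli likelihood; the update adds successes to α and failures to β.
Posterior mean = (α₀+k)/(α₀+β₀+n) = [n/(α₀+β₀+n)]·(k/n) + [(α₀+β₀)/(α₀+β₀+n)]·α₀/(α₀+β₀), so only n and the prior enter the weight.
The weight on the data is w = n/(α₀+β₀+n) = 26/(5.23+9.57+26) = 26/40.80 = 0.6373.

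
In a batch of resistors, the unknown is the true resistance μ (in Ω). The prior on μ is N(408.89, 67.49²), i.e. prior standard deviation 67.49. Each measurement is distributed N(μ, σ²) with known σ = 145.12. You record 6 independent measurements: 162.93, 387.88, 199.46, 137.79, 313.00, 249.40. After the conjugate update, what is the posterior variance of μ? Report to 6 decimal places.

For Normal data with known variance σ², a Normal(μ₀, σ₀²) prior on μ is conjugate. Posterior precision = 1/σ₀² + n/σ²; posterior mean is the precision-weighted average of μ₀ and x̄.
σ₀² = 67.49² = 4554.9001, σ² = 145.12² = 21059.8144; σ² + n·σ₀² = 21059.8144 + 6·4554.9001 = 48389.215.
Posterior precision = 1/σ₀² + n/σ² = 1/4554.9001 + 6/21059.8144 = (σ² + n·σ₀²)/(σ₀²σ²) = 48389.215/(4554.9001·21059.8144); posterior variance σₙ² = σ₀²σ²/(σ² + n·σ₀²) = 4554.9001·21059.8144/48389.215 = 1982.370467.

1982.370467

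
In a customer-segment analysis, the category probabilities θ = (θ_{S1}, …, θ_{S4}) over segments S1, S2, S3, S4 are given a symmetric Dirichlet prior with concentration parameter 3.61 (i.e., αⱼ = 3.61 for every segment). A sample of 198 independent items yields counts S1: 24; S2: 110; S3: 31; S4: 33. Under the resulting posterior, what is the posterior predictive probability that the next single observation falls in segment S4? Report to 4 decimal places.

The Dirichlet prior is conjugate to the Multinomial likelihood: each posterior αⱼ = prior αⱼ + observed count nⱼ.
Posterior concentration: (27.61, 113.61, 34.61, 36.61), total = 212.44.
P(next = S4 | data) = α_{S4}/Σα = 0.1723.

0.1723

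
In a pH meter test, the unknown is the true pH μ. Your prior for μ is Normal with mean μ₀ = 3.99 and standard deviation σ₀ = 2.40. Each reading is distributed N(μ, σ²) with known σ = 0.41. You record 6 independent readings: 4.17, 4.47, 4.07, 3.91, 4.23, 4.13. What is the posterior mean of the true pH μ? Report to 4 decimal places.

For Normal data with known variance σ², a Normal(μ₀, σ₀²) prior on μ is conjugate. Posterior precision = 1/σ₀² + n/σ²; posterior mean is the precision-weighted average of μ₀ and x̄.
Σxᵢ = 4.17 + 4.47 + 4.07 + 3.91 + 4.23 + 4.13 = 24.98, so n·x̄ = 24.98.
σ₀² = 2.40² = 5.76, σ² = 0.41² = 0.1681; σ² + n·σ₀² = 0.1681 + 6·5.76 = 34.7281.
Posterior mean = (μ₀/σ₀² + n·x̄/σ²)/(1/σ₀² + n/σ²) = (σ²·μ₀ + σ₀²·n·x̄)/(σ² + n·σ₀²) = (0.1681·3.99 + 5.76·24.98)/34.7281 = 144.555519/34.7281 = 4.1625.

4.1625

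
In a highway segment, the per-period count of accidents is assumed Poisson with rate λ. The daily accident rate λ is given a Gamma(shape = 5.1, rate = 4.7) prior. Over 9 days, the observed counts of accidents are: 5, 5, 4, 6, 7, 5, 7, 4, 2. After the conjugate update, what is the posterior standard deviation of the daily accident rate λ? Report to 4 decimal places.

With a Gamma(shape α, rate β) prior, the Poisson likelihood is conjugate: the posterior is Gamma(α + ΣXᵢ, β + n).
Sum of counts S = 45 over n = 9 days.
Posterior: Gamma(α+S, β+n) = Gamma(5.1+45, 4.7+9) = Gamma(50.1, 13.7).
SD = √α/β = √50.1/13.7 = 0.5167.

0.5167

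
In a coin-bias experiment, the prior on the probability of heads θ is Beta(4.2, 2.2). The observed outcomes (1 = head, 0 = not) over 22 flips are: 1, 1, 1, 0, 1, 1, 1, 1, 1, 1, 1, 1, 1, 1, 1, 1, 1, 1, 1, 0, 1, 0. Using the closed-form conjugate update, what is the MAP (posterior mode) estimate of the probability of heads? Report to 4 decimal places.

0.8409

The Beta prior is conjugate to a Binomial/Bernoulli likelihood; the update adds successes to α and failures to β.
Posterior: Beta(α+k, β+n−k) = Beta(4.2+19, 2.2+3) = Beta(23.2, 5.2).
Mode of Beta(a,b) for a,b>1 is (a−1)/(a+b−2) = 22.2/26.4 = 0.8409.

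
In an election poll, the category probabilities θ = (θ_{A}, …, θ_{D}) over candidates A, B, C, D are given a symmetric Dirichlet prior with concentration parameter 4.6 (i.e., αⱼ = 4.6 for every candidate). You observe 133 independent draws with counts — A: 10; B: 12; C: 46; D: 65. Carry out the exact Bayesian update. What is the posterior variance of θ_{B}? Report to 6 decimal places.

0.000641

The Dirichlet prior is conjugate to the Multinomial likelihood: each posterior αⱼ = prior αⱼ + observed count nⱼ.
Posterior concentration: (14.6, 16.6, 50.6, 69.6), total = 151.4.
Var[θ_j] = α_j(Σα−α_j)/((Σα)²(Σα+1)) = 16.6·134.8/(151.4²·152.4) = 0.000641.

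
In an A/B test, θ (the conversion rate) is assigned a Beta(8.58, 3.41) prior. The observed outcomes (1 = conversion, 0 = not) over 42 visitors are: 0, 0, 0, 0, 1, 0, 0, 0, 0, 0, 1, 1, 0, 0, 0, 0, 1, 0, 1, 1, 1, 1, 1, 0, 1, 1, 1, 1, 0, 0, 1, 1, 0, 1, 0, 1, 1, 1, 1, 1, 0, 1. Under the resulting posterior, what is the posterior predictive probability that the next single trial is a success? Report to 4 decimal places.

The Beta prior is conjugate to a Binomial/Bernoulli likelihood; the update adds successes to α and failures to β.
Posterior: Beta(α+k, β+n−k) = Beta(8.58+22, 3.41+20) = Beta(30.58, 23.41).
For a single future Bernoulli trial, P(success | data) = α/(α+β) = 0.5664.

0.5664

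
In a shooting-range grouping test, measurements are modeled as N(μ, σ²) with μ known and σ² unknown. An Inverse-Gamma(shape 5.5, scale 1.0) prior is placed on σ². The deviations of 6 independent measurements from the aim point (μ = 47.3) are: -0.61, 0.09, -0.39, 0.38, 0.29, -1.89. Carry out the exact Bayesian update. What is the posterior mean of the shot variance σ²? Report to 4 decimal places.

With known mean μ and an Inverse-Gamma(α, β) prior on σ², the Normal likelihood is conjugate: posterior is Inv-Gamma(α + n/2, β + Σ(xᵢ−μ)²/2).
Σ(xᵢ−μ)² = (-0.61)² + (0.09)² + (-0.39)² + (0.38)² + (0.29)² + (-1.89)² = 4.3329.
Posterior: Inv-Gamma(5.5 + 6/2, 1.0 + 4.3329/2) = Inv-Gamma(8.50, 3.16645).
E[σ²|data] = β/(α−1) = 3.16645/7.50 = 0.4222.

0.4222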